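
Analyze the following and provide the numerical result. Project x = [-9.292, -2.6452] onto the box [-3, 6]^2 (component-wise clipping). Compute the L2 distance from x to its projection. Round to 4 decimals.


Project each component onto [-3, 6].
clip(-9.292) = -3.0, clip(-2.6452) = -2.6452
Projection = [-3.0, -2.6452]
Squared diffs: [39.5893, 0.0]
Distance = sqrt(39.5893) = 6.292


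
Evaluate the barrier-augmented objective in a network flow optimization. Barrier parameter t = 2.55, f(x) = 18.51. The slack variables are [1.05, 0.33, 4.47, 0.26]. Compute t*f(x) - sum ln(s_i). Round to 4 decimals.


Step 1: Compute log-barrier.
ln values: [0.0488, -1.1087, 1.4974, -1.3471]
phi = -(0.0488 - 1.1087 + 1.4974 - 1.3471) = 0.9096
Step 2: Compute augmented objective.
t*f(x) = 2.55*18.51 = 47.2005
Total = 47.2005 + 0.9096 = 48.1101


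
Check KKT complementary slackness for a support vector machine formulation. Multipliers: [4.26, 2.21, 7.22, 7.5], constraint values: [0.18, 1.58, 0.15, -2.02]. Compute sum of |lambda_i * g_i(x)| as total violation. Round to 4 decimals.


KKT complementary slackness check:
lambda_1 * g_1 = 4.26 * 0.18 = 0.7668
lambda_2 * g_2 = 2.21 * 1.58 = 3.4918
lambda_3 * g_3 = 7.22 * 0.15 = 1.083
lambda_4 * g_4 = 7.5 * -2.02 = -15.15
Total violation = 0.7668 + 3.4918 + 1.083 + 15.15 = 20.4916


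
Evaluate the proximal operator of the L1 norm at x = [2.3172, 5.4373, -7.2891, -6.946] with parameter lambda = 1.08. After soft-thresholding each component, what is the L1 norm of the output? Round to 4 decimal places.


Soft-thresholding with lambda = 1.08:
prox(2.3172) = sign(2.3172)*max(|2.3172| - 1.08, 0) = 1.2372
prox(5.4373) = sign(5.4373)*max(|5.4373| - 1.08, 0) = 4.3573
prox(-7.2891) = sign(-7.2891)*max(|-7.2891| - 1.08, 0) = -6.2091
prox(-6.946) = sign(-6.946)*max(|-6.946| - 1.08, 0) = -5.866
prox(x) = [1.2372, 4.3573, -6.2091, -5.866]
||prox(x)||_1 = 1.2372 + 4.3573 + 6.2091 + 5.866 = 17.6696


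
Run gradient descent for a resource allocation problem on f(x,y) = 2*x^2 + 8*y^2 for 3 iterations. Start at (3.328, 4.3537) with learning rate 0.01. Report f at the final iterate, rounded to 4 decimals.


Gradient descent on f(x,y) = 2*x^2 + 8*y^2.
Starting point: (3.328, 4.3537), alpha = 0.01
Step 1: grad_x = 2*2*3.328 = 13.312, grad_y = 2*8*4.3537 = 69.6592
  x_1 = 3.328 - 0.01*13.312 = 3.1949
  y_1 = 4.3537 - 0.01*69.6592 = 3.6571
Step 2: grad_x = 2*2*3.1949 = 12.7795, grad_y = 2*8*3.6571 = 58.5137
  x_2 = 3.1949 - 0.01*12.7795 = 3.0671
  y_2 = 3.6571 - 0.01*58.5137 = 3.072
Step 3: grad_x = 2*2*3.0671 = 12.2683, grad_y = 2*8*3.072 = 49.1515
  x_3 = 3.0671 - 0.01*12.2683 = 2.9444
  y_3 = 3.072 - 0.01*49.1515 = 2.5805
f(2.9444, 2.5805) = 2*2.9444^2 + 8*2.5805^2 = 70.609


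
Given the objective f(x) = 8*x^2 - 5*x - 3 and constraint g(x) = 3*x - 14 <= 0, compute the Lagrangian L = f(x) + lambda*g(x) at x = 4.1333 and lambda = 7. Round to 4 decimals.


Step 1: Evaluate f(x).
f(4.1333) = 8*4.1333^2 - 5*4.1333 - 3 = 113.0069
Step 2: Evaluate g(x).
g(4.1333) = 3*4.1333 - 14 = -1.6001
Step 3: Compute Lagrangian.
L = 113.0069 + 7*-1.6001 = 101.8062


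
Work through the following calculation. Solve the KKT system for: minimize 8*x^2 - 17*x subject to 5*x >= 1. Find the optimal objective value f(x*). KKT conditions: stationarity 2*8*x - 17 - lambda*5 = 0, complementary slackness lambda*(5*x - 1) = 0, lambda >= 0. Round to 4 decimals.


Step 1: Try lambda = 0 (constraint inactive).
Stationarity: 2*8*x - 17 = 0
x* = 17/(2*8) = 1.0625
Check constraint: 5*1.0625 = 5.3125 >= 1 -- satisfied.
Step 2: Compute optimal value.
f(x*) = 8*1.0625^2 - 17*1.0625 = -9.0313


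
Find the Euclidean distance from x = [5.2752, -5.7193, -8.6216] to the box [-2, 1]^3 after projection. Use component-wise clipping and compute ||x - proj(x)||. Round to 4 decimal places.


Project each component onto [-2, 1].
clip(5.2752) = 1.0, clip(-5.7193) = -2.0, clip(-8.6216) = -2.0
Projection = [1.0, -2.0, -2.0]
Squared diffs: [18.2773, 13.8332, 43.8456]
Distance = sqrt(75.9561) = 8.7153


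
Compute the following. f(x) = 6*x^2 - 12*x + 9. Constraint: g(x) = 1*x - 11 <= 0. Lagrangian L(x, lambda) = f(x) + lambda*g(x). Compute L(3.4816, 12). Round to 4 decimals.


Step 1: Evaluate f(x).
f(3.4816) = 6*3.4816^2 - 12*3.4816 + 9 = 39.95
Step 2: Evaluate g(x).
g(3.4816) = 1*3.4816 - 11 = -7.5184
Step 3: Compute Lagrangian.
L = 39.95 + 12*-7.5184 = -50.2708


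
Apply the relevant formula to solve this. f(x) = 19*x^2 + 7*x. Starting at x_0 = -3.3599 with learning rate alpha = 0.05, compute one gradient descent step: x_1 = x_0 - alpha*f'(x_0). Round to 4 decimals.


We compute the gradient at x_0 and apply the update.
f'(x) = 38*x + 7
f'(-3.3599) = 38*-3.3599 + 7 = -120.6762
x_1 = -3.3599 - 0.05*-120.6762 = 2.6739


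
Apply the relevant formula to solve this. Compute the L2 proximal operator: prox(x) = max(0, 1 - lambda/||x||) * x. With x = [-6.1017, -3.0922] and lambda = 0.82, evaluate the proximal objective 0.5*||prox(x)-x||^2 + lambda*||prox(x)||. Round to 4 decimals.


Step 1: Compute ||x||.
||x|| = 6.8405
Step 2: Compute scaling factor.
scale = max(0, 1 - 0.82/6.8405) = 0.8801
Step 3: prox(x) = [-5.3703, -2.7215]
||prox(x)|| = 6.0205
Step 4: Proximal objective.
0.5*||prox-x||^2 = 0.3362
lambda*||prox|| = 4.9368
Total = 5.273


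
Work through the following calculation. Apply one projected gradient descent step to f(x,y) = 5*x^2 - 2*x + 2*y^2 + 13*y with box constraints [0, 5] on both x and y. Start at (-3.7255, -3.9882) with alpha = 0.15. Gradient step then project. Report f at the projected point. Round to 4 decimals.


Step 1: Compute gradient at (-3.7255, -3.9882).
grad_x = 2*5*-3.7255 - 2 = -39.255
grad_y = 2*2*-3.9882 + 13 = -2.9528
Step 2: Gradient step.
x_raw = -3.7255 - 0.15*-39.255 = 2.1628
y_raw = -3.9882 - 0.15*-2.9528 = -3.5453
Step 3: Project onto [0, 5].
x_proj = clip(2.1628) = 2.1628
y_proj = clip(-3.5453) = 0.0
Step 4: Evaluate f.
f(2.1628, 0.0) = 19.0619


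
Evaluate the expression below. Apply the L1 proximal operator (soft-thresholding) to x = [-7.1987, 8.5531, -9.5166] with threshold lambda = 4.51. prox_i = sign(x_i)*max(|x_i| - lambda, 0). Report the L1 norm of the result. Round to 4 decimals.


Soft-thresholding with lambda = 4.51:
prox(-7.1987) = sign(-7.1987)*max(|-7.1987| - 4.51, 0) = -2.6887
prox(8.5531) = sign(8.5531)*max(|8.5531| - 4.51, 0) = 4.0431
prox(-9.5166) = sign(-9.5166)*max(|-9.5166| - 4.51, 0) = -5.0066
prox(x) = [-2.6887, 4.0431, -5.0066]
||prox(x)||_1 = 2.6887 + 4.0431 + 5.0066 = 11.7384


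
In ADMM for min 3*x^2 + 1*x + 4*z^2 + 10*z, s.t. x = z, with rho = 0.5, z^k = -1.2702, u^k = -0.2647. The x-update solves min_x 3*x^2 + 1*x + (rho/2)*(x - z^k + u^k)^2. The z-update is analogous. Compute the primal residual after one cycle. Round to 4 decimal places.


ADMM iteration with rho = 0.5, z^k = -1.2702, u^k = -0.2647
Step 1: x-update.
Minimize 3*x^2 + 1*x + (0.5/2)*(x + 1.2702 - 0.2647)^2
FOC: (2*3 + 0.5)*x = -1 + 0.5*(-1.2702 + 0.2647)
x^{k+1} = -0.2312
Step 2: z-update.
Minimize 4*z^2 + 10*z + (0.5/2)*(-0.2312 - z - 0.2647)^2
FOC: (2*4 + 0.5)*z = -10 + 0.5*(-0.2312 - 0.2647)
z^{k+1} = -1.2056
Step 3: u-update.
u^{k+1} = -0.2647 - 0.2312 + 1.2056 = 0.7097
Step 4: Primal residual = |-0.2312 + 1.2056| = 0.9744


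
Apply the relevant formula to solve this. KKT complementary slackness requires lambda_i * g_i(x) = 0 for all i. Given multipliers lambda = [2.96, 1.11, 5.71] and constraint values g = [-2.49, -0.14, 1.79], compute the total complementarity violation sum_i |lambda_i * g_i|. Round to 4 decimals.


KKT complementary slackness check:
lambda_1 * g_1 = 2.96 * -2.49 = -7.3704
lambda_2 * g_2 = 1.11 * -0.14 = -0.1554
lambda_3 * g_3 = 5.71 * 1.79 = 10.2209
Total violation = 7.3704 + 0.1554 + 10.2209 = 17.7467


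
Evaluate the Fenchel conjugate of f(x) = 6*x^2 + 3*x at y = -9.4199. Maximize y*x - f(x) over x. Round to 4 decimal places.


f*(y) = sup_x {y*x - a*x^2 - b*x} = sup_x {(y-b)*x - a*x^2}
FOC: (y - b) - 2a*x = 0 => x* = (y - b)/(2a)
x* = (-9.4199 - 3)/(2*6) = -1.035
f*(-9.4199) = (y-b)^2/(4a) = (-9.4199 - 3)^2/(4*6)
= 154.2539/24 = 6.4272


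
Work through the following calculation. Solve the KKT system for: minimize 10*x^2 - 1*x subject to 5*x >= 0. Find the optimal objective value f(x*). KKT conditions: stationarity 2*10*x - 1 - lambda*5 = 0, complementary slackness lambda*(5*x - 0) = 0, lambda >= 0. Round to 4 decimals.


Step 1: Try lambda = 0 (constraint inactive).
Stationarity: 2*10*x - 1 = 0
x* = 1/(2*10) = 0.05
Check constraint: 5*0.05 = 0.25 >= 0 -- satisfied.
Step 2: Compute optimal value.
f(x*) = 10*0.05^2 - 1*0.05 = -0.025


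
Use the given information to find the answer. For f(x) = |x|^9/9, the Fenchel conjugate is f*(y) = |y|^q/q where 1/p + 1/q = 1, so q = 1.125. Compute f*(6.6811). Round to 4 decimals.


The conjugate exponent q satisfies 1/p + 1/q = 1.
p = 9, so q = 9/(9 - 1) = 1.125
|y|^q = 6.6811^1.125 = 8.4714
f*(6.6811) = 8.4714 / 1.125 = 7.5301


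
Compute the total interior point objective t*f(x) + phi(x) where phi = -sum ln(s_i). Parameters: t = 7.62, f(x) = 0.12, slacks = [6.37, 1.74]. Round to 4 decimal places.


Step 1: Compute log-barrier.
ln values: [1.8516, 0.5539]
phi = -(1.8516 + 0.5539) = -2.4055
Step 2: Compute augmented objective.
t*f(x) = 7.62*0.12 = 0.9144
Total = 0.9144 - 2.4055 = -1.4911


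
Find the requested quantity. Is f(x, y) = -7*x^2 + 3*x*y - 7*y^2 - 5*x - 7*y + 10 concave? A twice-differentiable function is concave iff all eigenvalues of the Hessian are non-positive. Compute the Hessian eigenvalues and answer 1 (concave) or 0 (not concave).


The Hessian of f(x,y) = -7*x^2 + 3*x*y - 7*y^2 - 5*x - 7*y + 10 is:
H = [[-14, 3], [3, -14]]
Trace = -14 - 14 = -28
Determinant = -14*-14 - (3)^2 = 187
Discriminant = (-28)^2 - 4*187 = 36.0
Eigenvalues: lambda_1 = -17.0, lambda_2 = -11.0
The function is concave.

1


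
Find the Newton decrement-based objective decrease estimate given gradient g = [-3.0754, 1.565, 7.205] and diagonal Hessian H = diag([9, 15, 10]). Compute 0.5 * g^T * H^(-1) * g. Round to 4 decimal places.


Step 1: H is diagonal, so H^(-1) * g = [-0.3417, 0.1043, 0.7205].
Step 2: g^T H^(-1) g = sum_i g_i^2 / H_ii
  = (-3.0754)^2/9 + (1.565)^2/15 + (7.205)^2/10
  = 1.0509 + 0.1633 + 5.1912 = 6.4054
Step 3: Objective decrease = 0.5 * g^T H^(-1) g = 3.2027


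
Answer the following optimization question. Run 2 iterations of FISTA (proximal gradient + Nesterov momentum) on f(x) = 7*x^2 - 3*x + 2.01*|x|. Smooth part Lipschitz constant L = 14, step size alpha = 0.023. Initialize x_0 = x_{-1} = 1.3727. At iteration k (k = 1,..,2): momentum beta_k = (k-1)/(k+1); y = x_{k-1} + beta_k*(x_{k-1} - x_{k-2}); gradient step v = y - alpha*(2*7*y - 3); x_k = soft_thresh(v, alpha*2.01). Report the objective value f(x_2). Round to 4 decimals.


FISTA on f(x) = 7*x^2 - 3*x + 2.01*|x|
L = 14, alpha = 0.023
Iteration 1: beta = 0.0, y = 1.3727 + 0.0*(1.3727 - 1.3727) = 1.3727
  grad(y) = 16.2178, v = y - alpha*grad = 0.9997
  prox(v) = soft_thresh(0.9997, 0.0462) = 0.9535
Iteration 2: beta = 0.3333, y = 0.9535 + 0.3333*(0.9535 - 1.3727) = 0.8137
  grad(y) = 8.392, v = y - alpha*grad = 0.6207
  prox(v) = soft_thresh(0.6207, 0.0462) = 0.5745
f(x_2) = 7*0.5745^2 - 3*0.5745 + 2.01*|0.5745| = 1.7414


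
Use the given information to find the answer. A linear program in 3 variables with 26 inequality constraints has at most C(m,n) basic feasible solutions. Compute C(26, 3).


Each vertex corresponds to some choice of n active constraints out of m, so the number of vertices is at most C(m, n) = m! / (n!(m-n)!).
m = 26, n = 3
Numerator: 26 * 25 * 24
Denominator: 3! = 6
C(26, 3) = 2600


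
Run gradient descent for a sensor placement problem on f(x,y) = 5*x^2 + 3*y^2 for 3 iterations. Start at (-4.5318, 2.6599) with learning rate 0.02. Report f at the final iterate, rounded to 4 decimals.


Gradient descent on f(x,y) = 5*x^2 + 3*y^2.
Starting point: (-4.5318, 2.6599), alpha = 0.02
Step 1: grad_x = 2*5*-4.5318 = -45.318, grad_y = 2*3*2.6599 = 15.9594
  x_1 = -4.5318 - 0.02*-45.318 = -3.6254
  y_1 = 2.6599 - 0.02*15.9594 = 2.3407
Step 2: grad_x = 2*5*-3.6254 = -36.2544, grad_y = 2*3*2.3407 = 14.0443
  x_2 = -3.6254 - 0.02*-36.2544 = -2.9004
  y_2 = 2.3407 - 0.02*14.0443 = 2.0598
Step 3: grad_x = 2*5*-2.9004 = -29.0035, grad_y = 2*3*2.0598 = 12.359
  x_3 = -2.9004 - 0.02*-29.0035 = -2.3203
  y_3 = 2.0598 - 0.02*12.359 = 1.8126
f(-2.3203, 1.8126) = 5*(-2.3203)^2 + 3*1.8126^2 = 36.7756


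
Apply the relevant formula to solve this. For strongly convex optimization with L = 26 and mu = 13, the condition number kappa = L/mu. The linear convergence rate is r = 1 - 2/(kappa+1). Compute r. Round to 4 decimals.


Step 1: Compute the condition number.
kappa = L/mu = 26/13 = 2.0
Step 2: Compute the convergence rate.
r = 1 - 2/(kappa + 1) = 1 - 2*mu/(L + mu) = (L - mu)/(L + mu) = 13/39 = 0.3333


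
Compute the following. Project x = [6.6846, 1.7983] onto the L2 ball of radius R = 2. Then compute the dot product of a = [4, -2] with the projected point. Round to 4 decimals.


Step 1: Compute ||x|| (intermediates to 6 decimals).
||x|| = sqrt(6.6846^2 + 1.7983^2) = 6.922266
Step 2: Project.
Since ||x|| > R, scale = R/||x|| = 2/6.922266 = 0.288923, proj(x) = scale * x
proj(x) = [1.931335, 0.51957]
Step 3: Dot product.
a^T * proj(x) = 4*1.931335 - 2*0.51957 = 6.6862


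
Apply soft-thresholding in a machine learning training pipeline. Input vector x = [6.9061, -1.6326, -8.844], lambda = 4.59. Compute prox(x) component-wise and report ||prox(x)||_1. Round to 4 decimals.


Soft-thresholding with lambda = 4.59:
prox(6.9061) = sign(6.9061)*max(|6.9061| - 4.59, 0) = 2.3161
prox(-1.6326) = sign(-1.6326)*max(|-1.6326| - 4.59, 0) = 0.0
prox(-8.844) = sign(-8.844)*max(|-8.844| - 4.59, 0) = -4.254
prox(x) = [2.3161, 0.0, -4.254]
||prox(x)||_1 = 2.3161 + 0.0 + 4.254 = 6.5701


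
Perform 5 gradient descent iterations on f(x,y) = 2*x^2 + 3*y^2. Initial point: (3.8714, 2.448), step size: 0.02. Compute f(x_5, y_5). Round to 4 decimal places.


Gradient descent on f(x,y) = 2*x^2 + 3*y^2.
Starting point: (3.8714, 2.448), alpha = 0.02
Step 1: grad_x = 2*2*3.8714 = 15.4856, grad_y = 2*3*2.448 = 14.688
  x_1 = 3.8714 - 0.02*15.4856 = 3.5617
  y_1 = 2.448 - 0.02*14.688 = 2.1542
Step 2: grad_x = 2*2*3.5617 = 14.2468, grad_y = 2*3*2.1542 = 12.9254
  x_2 = 3.5617 - 0.02*14.2468 = 3.2768
  y_2 = 2.1542 - 0.02*12.9254 = 1.8957
Step 3: grad_x = 2*2*3.2768 = 13.107, grad_y = 2*3*1.8957 = 11.3744
  x_3 = 3.2768 - 0.02*13.107 = 3.0146
  y_3 = 1.8957 - 0.02*11.3744 = 1.6682
Step 4: grad_x = 2*2*3.0146 = 12.0585, grad_y = 2*3*1.6682 = 10.0095
  x_4 = 3.0146 - 0.02*12.0585 = 2.7734
  y_4 = 1.6682 - 0.02*10.0095 = 1.4681
Step 5: grad_x = 2*2*2.7734 = 11.0938, grad_y = 2*3*1.4681 = 8.8083
  x_5 = 2.7734 - 0.02*11.0938 = 2.5516
  y_5 = 1.4681 - 0.02*8.8083 = 1.2919
f(2.5516, 1.2919) = 2*2.5516^2 + 3*1.2919^2 = 18.0279


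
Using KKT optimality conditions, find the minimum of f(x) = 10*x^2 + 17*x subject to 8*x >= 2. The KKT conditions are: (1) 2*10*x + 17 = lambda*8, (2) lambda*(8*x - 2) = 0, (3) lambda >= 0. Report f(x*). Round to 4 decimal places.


Step 1: Try lambda = 0 (constraint inactive).
x_unc = -17/(2*10) = -0.85
Check: 8*-0.85 = -6.8 < 2 -- violated!
Step 2: Constraint must be active: 8*x = 2
x* = 2/8 = 0.25
lambda = (2*10*0.25 + 17)/8 = 2.75
Step 3: Compute optimal value.
f(x*) = 10*0.25^2 + 17*0.25 = 4.875


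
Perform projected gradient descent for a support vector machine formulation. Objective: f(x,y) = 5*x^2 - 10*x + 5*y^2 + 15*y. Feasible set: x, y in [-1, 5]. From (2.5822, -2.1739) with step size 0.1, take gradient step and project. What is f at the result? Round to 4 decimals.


Step 1: Compute gradient at (2.5822, -2.1739).
grad_x = 2*5*2.5822 - 10 = 15.822
grad_y = 2*5*-2.1739 + 15 = -6.739
Step 2: Gradient step.
x_raw = 2.5822 - 0.1*15.822 = 1.0
y_raw = -2.1739 - 0.1*-6.739 = -1.5
Step 3: Project onto [-1, 5].
x_proj = clip(1.0) = 1.0
y_proj = clip(-1.5) = -1.0
Step 4: Evaluate f.
f(1.0, -1.0) = -15.0


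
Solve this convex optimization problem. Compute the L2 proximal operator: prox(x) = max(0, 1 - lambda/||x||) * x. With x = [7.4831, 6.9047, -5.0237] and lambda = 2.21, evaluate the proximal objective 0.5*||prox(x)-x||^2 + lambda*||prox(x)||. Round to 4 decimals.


Step 1: Compute ||x||.
||x|| = 11.3538
Step 2: Compute scaling factor.
scale = max(0, 1 - 2.21/11.3538) = 0.8054
Step 3: prox(x) = [6.0265, 5.5607, -4.0458]
||prox(x)|| = 9.1438
Step 4: Proximal objective.
0.5*||prox-x||^2 = 2.4421
lambda*||prox|| = 20.2078
Total = 22.6499


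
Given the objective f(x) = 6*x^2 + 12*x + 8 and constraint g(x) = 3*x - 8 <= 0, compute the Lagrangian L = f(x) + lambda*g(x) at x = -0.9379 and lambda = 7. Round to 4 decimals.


Step 1: Evaluate f(x).
f(-0.9379) = 6*(-0.9379)^2 + 12*(-0.9379) + 8 = 2.0231
Step 2: Evaluate g(x).
g(-0.9379) = 3*-0.9379 - 8 = -10.8137
Step 3: Compute Lagrangian.
L = 2.0231 + 7*-10.8137 = -73.6728


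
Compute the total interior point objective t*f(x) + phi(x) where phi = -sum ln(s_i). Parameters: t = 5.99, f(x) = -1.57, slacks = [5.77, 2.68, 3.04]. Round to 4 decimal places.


Step 1: Compute log-barrier.
ln values: [1.7527, 0.9858, 1.1119]
phi = -(1.7527 + 0.9858 + 1.1119) = -3.8503
Step 2: Compute augmented objective.
t*f(x) = 5.99*-1.57 = -9.4043
Total = -9.4043 - 3.8503 = -13.2546


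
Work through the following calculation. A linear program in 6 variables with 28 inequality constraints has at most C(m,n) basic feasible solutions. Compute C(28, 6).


Each vertex corresponds to some choice of n active constraints out of m, so the number of vertices is at most C(m, n) = m! / (n!(m-n)!).
m = 28, n = 6
Numerator: 28 * 27 * 26 * 25 * 24 * 23
Denominator: 6! = 720
C(28, 6) = 376740


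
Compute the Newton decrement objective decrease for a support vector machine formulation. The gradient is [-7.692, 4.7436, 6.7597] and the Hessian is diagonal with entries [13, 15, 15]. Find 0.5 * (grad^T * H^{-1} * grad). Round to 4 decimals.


Step 1: H is diagonal, so H^(-1) * g = [-0.5917, 0.3162, 0.4506].
Step 2: g^T H^(-1) g = sum_i g_i^2 / H_ii
  = (-7.692)^2/13 + (4.7436)^2/15 + (6.7597)^2/15
  = 4.5513 + 1.5001 + 3.0462 = 9.0976
Step 3: Objective decrease = 0.5 * g^T H^(-1) g = 4.5488


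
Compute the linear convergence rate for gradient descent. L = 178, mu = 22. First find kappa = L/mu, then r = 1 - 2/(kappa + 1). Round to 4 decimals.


Step 1: Compute the condition number.
kappa = L/mu = 178/22 = 8.0909
Step 2: Compute the convergence rate.
r = 1 - 2/(kappa + 1) = 1 - 2*mu/(L + mu) = (L - mu)/(L + mu) = 156/200 = 0.78


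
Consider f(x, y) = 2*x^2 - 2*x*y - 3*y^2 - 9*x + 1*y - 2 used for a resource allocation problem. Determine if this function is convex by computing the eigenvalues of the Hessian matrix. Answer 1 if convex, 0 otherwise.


The Hessian of f(x,y) = 2*x^2 - 2*x*y - 3*y^2 - 9*x + 1*y - 2 is:
H = [[4, -2], [-2, -6]]
Trace = 4 - 6 = -2
Determinant = 4*-6 - (-2)^2 = -28
Discriminant = (-2)^2 - 4*-28 = 116.0
Eigenvalues: lambda_1 = -6.3852, lambda_2 = 4.3852
The function is not convex.

0


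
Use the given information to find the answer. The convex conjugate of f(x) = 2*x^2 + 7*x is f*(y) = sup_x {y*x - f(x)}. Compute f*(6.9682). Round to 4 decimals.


f*(y) = sup_x {y*x - a*x^2 - b*x} = sup_x {(y-b)*x - a*x^2}
FOC: (y - b) - 2a*x = 0 => x* = (y - b)/(2a)
x* = (6.9682 - 7)/(2*2) = -0.008
f*(6.9682) = (y-b)^2/(4a) = (6.9682 - 7)^2/(4*2)
= 0.001/8 = 0.0001


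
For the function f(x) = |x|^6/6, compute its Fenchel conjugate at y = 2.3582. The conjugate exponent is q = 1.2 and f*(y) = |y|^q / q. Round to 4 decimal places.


The conjugate exponent q satisfies 1/p + 1/q = 1.
p = 6, so q = 6/(6 - 1) = 1.2
|y|^q = 2.3582^1.2 = 2.7996
f*(2.3582) = 2.7996 / 1.2 = 2.333


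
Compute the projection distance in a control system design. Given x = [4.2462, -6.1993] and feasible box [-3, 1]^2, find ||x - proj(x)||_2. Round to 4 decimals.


Project each component onto [-3, 1].
clip(4.2462) = 1.0, clip(-6.1993) = -3.0
Projection = [1.0, -3.0]
Squared diffs: [10.5378, 10.2355]
Distance = sqrt(20.7733) = 4.5578


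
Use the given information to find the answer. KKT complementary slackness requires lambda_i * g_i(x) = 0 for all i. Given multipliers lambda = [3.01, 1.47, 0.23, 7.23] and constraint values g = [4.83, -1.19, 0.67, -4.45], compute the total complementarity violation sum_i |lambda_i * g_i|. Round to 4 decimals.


KKT complementary slackness check:
lambda_1 * g_1 = 3.01 * 4.83 = 14.5383
lambda_2 * g_2 = 1.47 * -1.19 = -1.7493
lambda_3 * g_3 = 0.23 * 0.67 = 0.1541
lambda_4 * g_4 = 7.23 * -4.45 = -32.1735
Total violation = 14.5383 + 1.7493 + 0.1541 + 32.1735 = 48.6152


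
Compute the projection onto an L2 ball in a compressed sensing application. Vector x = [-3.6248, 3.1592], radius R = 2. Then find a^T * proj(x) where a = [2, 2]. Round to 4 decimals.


Step 1: Compute ||x|| (intermediates to 6 decimals).
||x|| = sqrt((-3.6248)^2 + 3.1592^2) = 4.808297
Step 2: Project.
Since ||x|| > R, scale = R/||x|| = 2/4.808297 = 0.415948, proj(x) = scale * x
proj(x) = [-1.507728, 1.314063]
Step 3: Dot product.
a^T * proj(x) = 2*(-1.507728) + 2*1.314063 = -0.3873


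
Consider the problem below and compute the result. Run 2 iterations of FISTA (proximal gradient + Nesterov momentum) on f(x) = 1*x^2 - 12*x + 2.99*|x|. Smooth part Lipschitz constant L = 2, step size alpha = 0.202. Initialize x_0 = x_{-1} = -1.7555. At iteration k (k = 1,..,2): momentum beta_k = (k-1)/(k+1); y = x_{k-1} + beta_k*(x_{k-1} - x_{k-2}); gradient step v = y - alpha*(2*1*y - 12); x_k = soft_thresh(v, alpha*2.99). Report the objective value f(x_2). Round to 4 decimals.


FISTA on f(x) = 1*x^2 - 12*x + 2.99*|x|
L = 2, alpha = 0.202
Iteration 1: beta = 0.0, y = -1.7555 + 0.0*(-1.7555 + 1.7555) = -1.7555
  grad(y) = -15.511, v = y - alpha*grad = 1.3777
  prox(v) = soft_thresh(1.3777, 0.604) = 0.7737
Iteration 2: beta = 0.3333, y = 0.7737 + 0.3333*(0.7737 + 1.7555) = 1.6168
  grad(y) = -8.7664, v = y - alpha*grad = 3.3876
  prox(v) = soft_thresh(3.3876, 0.604) = 2.7836
f(x_2) = 1*2.7836^2 - 12*2.7836 + 2.99*|2.7836| = -17.332


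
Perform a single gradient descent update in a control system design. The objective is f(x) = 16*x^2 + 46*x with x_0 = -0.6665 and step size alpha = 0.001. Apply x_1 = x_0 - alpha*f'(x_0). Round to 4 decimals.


We compute the gradient at x_0 and apply the update.
f'(x) = 32*x + 46
f'(-0.6665) = 32*-0.6665 + 46 = 24.672
x_1 = -0.6665 - 0.001*24.672 = -0.6912


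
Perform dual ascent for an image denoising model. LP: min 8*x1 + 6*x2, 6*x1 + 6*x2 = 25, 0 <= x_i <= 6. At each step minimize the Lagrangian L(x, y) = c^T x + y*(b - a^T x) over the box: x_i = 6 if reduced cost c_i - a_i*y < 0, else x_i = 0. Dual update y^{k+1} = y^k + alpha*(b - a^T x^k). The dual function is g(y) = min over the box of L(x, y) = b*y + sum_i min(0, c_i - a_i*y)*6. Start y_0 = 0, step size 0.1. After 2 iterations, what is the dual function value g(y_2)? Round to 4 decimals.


Dual ascent for LP: min 8*x1 + 6*x2, 6*x1 + 6*x2 = 25, 0 <= x_i <= 6
Step 1: y^k = 0.0, reduced costs: (8.0, 6.0)
  x^k = (0.0, 0.0), subgradient = b - a^T x = 25.0
  y^{k+1} = 0.0 + 0.1*25.0 = 2.5
Step 2: y^k = 2.5, reduced costs: (-7.0, -9.0)
  x^k = (6.0, 6.0), subgradient = b - a^T x = -47.0
  y^{k+1} = 2.5 + 0.1*-47.0 = -2.2
Dual objective at y_2 = -2.2: reduced costs (21.2, 19.2), box minimizer x = (0.0, 0.0)
g(y_2) = b*y + (c1 - a1*y)*x1 + (c2 - a2*y)*x2 = 25*(-2.2) + 21.2*0.0 + 19.2*0.0 = -55.0 + 0.0 + 0.0 = -55.0


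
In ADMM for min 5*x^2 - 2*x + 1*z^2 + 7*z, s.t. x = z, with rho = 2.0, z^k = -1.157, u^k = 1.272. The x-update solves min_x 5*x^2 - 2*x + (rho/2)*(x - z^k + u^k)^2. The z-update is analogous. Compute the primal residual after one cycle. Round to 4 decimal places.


ADMM iteration with rho = 2.0, z^k = -1.157, u^k = 1.272
Step 1: x-update.
Minimize 5*x^2 - 2*x + (2.0/2)*(x + 1.157 + 1.272)^2
FOC: (2*5 + 2.0)*x = 2 + 2.0*(-1.157 - 1.272)
x^{k+1} = -0.2382
Step 2: z-update.
Minimize 1*z^2 + 7*z + (2.0/2)*(-0.2382 - z + 1.272)^2
FOC: (2*1 + 2.0)*z = -7 + 2.0*(-0.2382 + 1.272)
z^{k+1} = -1.2331
Step 3: u-update.
u^{k+1} = 1.272 - 0.2382 + 1.2331 = 2.2669
Step 4: Primal residual = |-0.2382 + 1.2331| = 0.9949


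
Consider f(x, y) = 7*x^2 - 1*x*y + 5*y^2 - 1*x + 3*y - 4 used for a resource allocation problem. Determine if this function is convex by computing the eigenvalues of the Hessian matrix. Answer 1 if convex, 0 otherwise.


The Hessian of f(x,y) = 7*x^2 - 1*x*y + 5*y^2 - 1*x + 3*y - 4 is:
H = [[14, -1], [-1, 10]]
Trace = 14 + 10 = 24
Determinant = 14*10 - (-1)^2 = 139
Discriminant = (24)^2 - 4*139 = 20.0
Eigenvalues: lambda_1 = 9.7639, lambda_2 = 14.2361
The function is convex.

1


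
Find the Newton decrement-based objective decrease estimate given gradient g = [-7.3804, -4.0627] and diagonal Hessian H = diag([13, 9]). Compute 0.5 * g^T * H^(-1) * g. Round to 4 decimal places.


Step 1: H is diagonal, so H^(-1) * g = [-0.5677, -0.4514].
Step 2: g^T H^(-1) g = sum_i g_i^2 / H_ii
  = (-7.3804)^2/13 + (-4.0627)^2/9
  = 4.19 + 1.8339 = 6.024
Step 3: Objective decrease = 0.5 * g^T H^(-1) g = 3.012


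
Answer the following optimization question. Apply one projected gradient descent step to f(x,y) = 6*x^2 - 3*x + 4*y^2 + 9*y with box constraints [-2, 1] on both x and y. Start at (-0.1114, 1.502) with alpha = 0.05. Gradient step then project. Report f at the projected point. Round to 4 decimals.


Step 1: Compute gradient at (-0.1114, 1.502).
grad_x = 2*6*-0.1114 - 3 = -4.3368
grad_y = 2*4*1.502 + 9 = 21.016
Step 2: Gradient step.
x_raw = -0.1114 - 0.05*-4.3368 = 0.1054
y_raw = 1.502 - 0.05*21.016 = 0.4512
Step 3: Project onto [-2, 1].
x_proj = clip(0.1054) = 0.1054
y_proj = clip(0.4512) = 0.4512
Step 4: Evaluate f.
f(0.1054, 0.4512) = 4.6255


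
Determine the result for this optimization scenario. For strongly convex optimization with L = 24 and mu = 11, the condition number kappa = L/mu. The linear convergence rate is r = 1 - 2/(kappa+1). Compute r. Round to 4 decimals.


Step 1: Compute the condition number.
kappa = L/mu = 24/11 = 2.1818
Step 2: Compute the convergence rate.
r = 1 - 2/(kappa + 1) = 1 - 2*mu/(L + mu) = (L - mu)/(L + mu) = 13/35 = 0.3714


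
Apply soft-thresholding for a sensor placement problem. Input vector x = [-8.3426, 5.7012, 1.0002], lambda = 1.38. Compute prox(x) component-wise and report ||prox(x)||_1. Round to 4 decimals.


Soft-thresholding with lambda = 1.38:
prox(-8.3426) = sign(-8.3426)*max(|-8.3426| - 1.38, 0) = -6.9626
prox(5.7012) = sign(5.7012)*max(|5.7012| - 1.38, 0) = 4.3212
prox(1.0002) = sign(1.0002)*max(|1.0002| - 1.38, 0) = 0.0
prox(x) = [-6.9626, 4.3212, 0.0]
||prox(x)||_1 = 6.9626 + 4.3212 + 0.0 = 11.2838


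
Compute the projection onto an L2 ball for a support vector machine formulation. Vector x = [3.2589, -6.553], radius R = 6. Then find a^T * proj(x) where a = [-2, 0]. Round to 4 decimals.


Step 1: Compute ||x|| (intermediates to 6 decimals).
||x|| = sqrt(3.2589^2 + (-6.553)^2) = 7.318623
Step 2: Project.
Since ||x|| > R, scale = R/||x|| = 6/7.318623 = 0.819826, proj(x) = scale * x
proj(x) = [2.671731, -5.37232]
Step 3: Dot product.
a^T * proj(x) = -2*2.671731 + 0*(-5.37232) = -5.3435


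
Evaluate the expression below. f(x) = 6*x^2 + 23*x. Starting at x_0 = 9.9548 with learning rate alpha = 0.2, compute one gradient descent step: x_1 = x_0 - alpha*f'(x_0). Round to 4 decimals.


We compute the gradient at x_0 and apply the update.
f'(x) = 12*x + 23
f'(9.9548) = 12*9.9548 + 23 = 142.4576
x_1 = 9.9548 - 0.2*142.4576 = -18.5367


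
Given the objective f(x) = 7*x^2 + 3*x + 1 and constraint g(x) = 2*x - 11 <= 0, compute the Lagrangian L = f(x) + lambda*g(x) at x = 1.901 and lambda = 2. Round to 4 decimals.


Step 1: Evaluate f(x).
f(1.901) = 7*1.901^2 + 3*1.901 + 1 = 31.9996
Step 2: Evaluate g(x).
g(1.901) = 2*1.901 - 11 = -7.198
Step 3: Compute Lagrangian.
L = 31.9996 + 2*-7.198 = 17.6036


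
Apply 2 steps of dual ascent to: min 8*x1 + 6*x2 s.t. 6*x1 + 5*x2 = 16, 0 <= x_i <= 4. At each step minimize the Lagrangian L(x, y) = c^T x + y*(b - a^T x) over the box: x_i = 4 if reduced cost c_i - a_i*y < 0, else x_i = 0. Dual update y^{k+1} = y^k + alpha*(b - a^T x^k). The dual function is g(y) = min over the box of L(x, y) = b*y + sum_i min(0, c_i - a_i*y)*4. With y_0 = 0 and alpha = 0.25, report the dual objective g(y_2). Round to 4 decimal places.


Dual ascent for LP: min 8*x1 + 6*x2, 6*x1 + 5*x2 = 16, 0 <= x_i <= 4
Step 1: y^k = 0.0, reduced costs: (8.0, 6.0)
  x^k = (0.0, 0.0), subgradient = b - a^T x = 16.0
  y^{k+1} = 0.0 + 0.25*16.0 = 4.0
Step 2: y^k = 4.0, reduced costs: (-16.0, -14.0)
  x^k = (4.0, 4.0), subgradient = b - a^T x = -28.0
  y^{k+1} = 4.0 + 0.25*-28.0 = -3.0
Dual objective at y_2 = -3.0: reduced costs (26.0, 21.0), box minimizer x = (0.0, 0.0)
g(y_2) = b*y + (c1 - a1*y)*x1 + (c2 - a2*y)*x2 = 16*(-3.0) + 26.0*0.0 + 21.0*0.0 = -48.0 + 0.0 + 0.0 = -48.0


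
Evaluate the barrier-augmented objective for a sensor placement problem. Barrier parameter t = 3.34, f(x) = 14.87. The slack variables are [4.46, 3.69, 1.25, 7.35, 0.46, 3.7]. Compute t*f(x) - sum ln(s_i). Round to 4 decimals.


Step 1: Compute log-barrier.
ln values: [1.4951, 1.3056, 0.2231, 1.9947, -0.7765, 1.3083]
phi = -(1.4951 + 1.3056 + 0.2231 + 1.9947 - 0.7765 + 1.3083) = -5.5504
Step 2: Compute augmented objective.
t*f(x) = 3.34*14.87 = 49.6658
Total = 49.6658 - 5.5504 = 44.1154


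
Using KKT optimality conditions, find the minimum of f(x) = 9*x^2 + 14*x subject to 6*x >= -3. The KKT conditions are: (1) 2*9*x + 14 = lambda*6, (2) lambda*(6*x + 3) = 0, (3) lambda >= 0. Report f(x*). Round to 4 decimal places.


Step 1: Try lambda = 0 (constraint inactive).
x_unc = -14/(2*9) = -0.7778
Check: 6*-0.7778 = -4.6668 < -3 -- violated!
Step 2: Constraint must be active: 6*x = -3
x* = -3/6 = -0.5
lambda = (2*9*(-0.5) + 14)/6 = 0.8333
Step 3: Compute optimal value.
f(x*) = 9*(-0.5)^2 + 14*(-0.5) = -4.75


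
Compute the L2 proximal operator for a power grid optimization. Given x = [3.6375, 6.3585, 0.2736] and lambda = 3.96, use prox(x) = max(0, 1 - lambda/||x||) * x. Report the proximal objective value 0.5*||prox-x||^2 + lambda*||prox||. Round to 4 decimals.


Step 1: Compute ||x||.
||x|| = 7.3305
Step 2: Compute scaling factor.
scale = max(0, 1 - 3.96/7.3305) = 0.4598
Step 3: prox(x) = [1.6725, 2.9236, 0.1258]
||prox(x)|| = 3.3705
Step 4: Proximal objective.
0.5*||prox-x||^2 = 7.8408
lambda*||prox|| = 13.3472
Total = 21.1881


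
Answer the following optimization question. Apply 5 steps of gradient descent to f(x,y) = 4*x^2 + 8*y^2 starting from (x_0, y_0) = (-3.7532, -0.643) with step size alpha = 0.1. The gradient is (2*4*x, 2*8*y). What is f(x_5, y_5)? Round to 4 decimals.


Gradient descent on f(x,y) = 4*x^2 + 8*y^2.
Starting point: (-3.7532, -0.643), alpha = 0.1
Step 1: grad_x = 2*4*-3.7532 = -30.0256, grad_y = 2*8*-0.643 = -10.288
  x_1 = -3.7532 - 0.1*-30.0256 = -0.7506
  y_1 = -0.643 - 0.1*-10.288 = 0.3858
Step 2: grad_x = 2*4*-0.7506 = -6.0051, grad_y = 2*8*0.3858 = 6.1728
  x_2 = -0.7506 - 0.1*-6.0051 = -0.1501
  y_2 = 0.3858 - 0.1*6.1728 = -0.2315
Step 3: grad_x = 2*4*-0.1501 = -1.201, grad_y = 2*8*-0.2315 = -3.7037
  x_3 = -0.1501 - 0.1*-1.201 = -0.03
  y_3 = -0.2315 - 0.1*-3.7037 = 0.1389
Step 4: grad_x = 2*4*-0.03 = -0.2402, grad_y = 2*8*0.1389 = 2.2222
  x_4 = -0.03 - 0.1*-0.2402 = -0.006
  y_4 = 0.1389 - 0.1*2.2222 = -0.0833
Step 5: grad_x = 2*4*-0.006 = -0.048, grad_y = 2*8*-0.0833 = -1.3333
  x_5 = -0.006 - 0.1*-0.048 = -0.0012
  y_5 = -0.0833 - 0.1*-1.3333 = 0.05
f(-0.0012, 0.05) = 4*(-0.0012)^2 + 8*0.05^2 = 0.02


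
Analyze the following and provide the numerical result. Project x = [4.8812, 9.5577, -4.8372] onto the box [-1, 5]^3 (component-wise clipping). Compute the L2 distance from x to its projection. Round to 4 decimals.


Project each component onto [-1, 5].
clip(4.8812) = 4.8812, clip(9.5577) = 5.0, clip(-4.8372) = -1.0
Projection = [4.8812, 5.0, -1.0]
Squared diffs: [0.0, 20.7726, 14.7241]
Distance = sqrt(35.4967) = 5.9579


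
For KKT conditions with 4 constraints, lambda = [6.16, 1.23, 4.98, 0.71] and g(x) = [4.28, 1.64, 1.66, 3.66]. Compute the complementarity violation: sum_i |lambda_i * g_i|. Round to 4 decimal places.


KKT complementary slackness check:
lambda_1 * g_1 = 6.16 * 4.28 = 26.3648
lambda_2 * g_2 = 1.23 * 1.64 = 2.0172
lambda_3 * g_3 = 4.98 * 1.66 = 8.2668
lambda_4 * g_4 = 0.71 * 3.66 = 2.5986
Total violation = 26.3648 + 2.0172 + 8.2668 + 2.5986 = 39.2474


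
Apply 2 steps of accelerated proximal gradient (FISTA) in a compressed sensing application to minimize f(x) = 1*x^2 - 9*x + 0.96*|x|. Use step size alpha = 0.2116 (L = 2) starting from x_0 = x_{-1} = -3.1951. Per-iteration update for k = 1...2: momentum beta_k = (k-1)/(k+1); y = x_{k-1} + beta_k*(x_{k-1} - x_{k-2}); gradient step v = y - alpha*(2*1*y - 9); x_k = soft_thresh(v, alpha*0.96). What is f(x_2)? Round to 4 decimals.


FISTA on f(x) = 1*x^2 - 9*x + 0.96*|x|
L = 2, alpha = 0.2116
Iteration 1: beta = 0.0, y = -3.1951 + 0.0*(-3.1951 + 3.1951) = -3.1951
  grad(y) = -15.3902, v = y - alpha*grad = 0.0615
  prox(v) = soft_thresh(0.0615, 0.2031) = 0.0
Iteration 2: beta = 0.3333, y = 0.0 + 0.3333*(0.0 + 3.1951) = 1.065
  grad(y) = -6.8699, v = y - alpha*grad = 2.5187
  prox(v) = soft_thresh(2.5187, 0.2031) = 2.3156
f(x_2) = 1*2.3156^2 - 9*2.3156 + 0.96*|2.3156| = -13.2553


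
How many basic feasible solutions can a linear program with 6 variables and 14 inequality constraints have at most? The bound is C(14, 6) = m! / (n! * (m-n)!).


Each vertex corresponds to some choice of n active constraints out of m, so the number of vertices is at most C(m, n) = m! / (n!(m-n)!).
m = 14, n = 6
Numerator: 14 * 13 * 12 * 11 * 10 * 9
Denominator: 6! = 720
C(14, 6) = 3003


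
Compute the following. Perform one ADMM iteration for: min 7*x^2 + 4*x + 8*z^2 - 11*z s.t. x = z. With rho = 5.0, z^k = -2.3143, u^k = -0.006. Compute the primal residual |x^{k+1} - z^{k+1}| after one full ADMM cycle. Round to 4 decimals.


ADMM iteration with rho = 5.0, z^k = -2.3143, u^k = -0.006
Step 1: x-update.
Minimize 7*x^2 + 4*x + (5.0/2)*(x + 2.3143 - 0.006)^2
FOC: (2*7 + 5.0)*x = -4 + 5.0*(-2.3143 + 0.006)
x^{k+1} = -0.818
Step 2: z-update.
Minimize 8*z^2 - 11*z + (5.0/2)*(-0.818 - z - 0.006)^2
FOC: (2*8 + 5.0)*z = 11 + 5.0*(-0.818 - 0.006)
z^{k+1} = 0.3276
Step 3: u-update.
u^{k+1} = -0.006 - 0.818 - 0.3276 = -1.1516
Step 4: Primal residual = |-0.818 - 0.3276| = 1.1456


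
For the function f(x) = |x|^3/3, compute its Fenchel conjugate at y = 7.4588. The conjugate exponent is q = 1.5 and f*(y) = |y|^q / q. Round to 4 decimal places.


The conjugate exponent q satisfies 1/p + 1/q = 1.
p = 3, so q = 3/(3 - 1) = 1.5
|y|^q = 7.4588^1.5 = 20.3706
f*(7.4588) = 20.3706 / 1.5 = 13.5804


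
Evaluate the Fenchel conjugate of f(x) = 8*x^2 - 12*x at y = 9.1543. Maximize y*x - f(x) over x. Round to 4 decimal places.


f*(y) = sup_x {y*x - a*x^2 - b*x} = sup_x {(y-b)*x - a*x^2}
FOC: (y - b) - 2a*x = 0 => x* = (y - b)/(2a)
x* = (9.1543 + 12)/(2*8) = 1.3221
f*(9.1543) = (y-b)^2/(4a) = (9.1543 + 12)^2/(4*8)
= 447.5044/32 = 13.9845


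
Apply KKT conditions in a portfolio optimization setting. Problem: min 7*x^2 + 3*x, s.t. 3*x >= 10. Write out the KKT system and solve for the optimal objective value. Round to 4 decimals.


Step 1: Try lambda = 0 (constraint inactive).
x_unc = -3/(2*7) = -0.2143
Check: 3*-0.2143 = -0.6429 < 10 -- violated!
Step 2: Constraint must be active: 3*x = 10
x* = 10/3 = 3.3333 (rounded; the exact value 10/3 is used below)
lambda = (2*7*(10/3) + 3)/3 = 16.5556
Step 3: Compute optimal value.
f(x*) = 7*(10/3)^2 + 3*(10/3) = 87.7778


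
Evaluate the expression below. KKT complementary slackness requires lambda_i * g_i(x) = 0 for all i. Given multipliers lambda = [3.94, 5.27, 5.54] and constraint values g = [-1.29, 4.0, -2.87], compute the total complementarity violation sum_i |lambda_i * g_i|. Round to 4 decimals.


KKT complementary slackness check:
lambda_1 * g_1 = 3.94 * -1.29 = -5.0826
lambda_2 * g_2 = 5.27 * 4.0 = 21.08
lambda_3 * g_3 = 5.54 * -2.87 = -15.8998
Total violation = 5.0826 + 21.08 + 15.8998 = 42.0624


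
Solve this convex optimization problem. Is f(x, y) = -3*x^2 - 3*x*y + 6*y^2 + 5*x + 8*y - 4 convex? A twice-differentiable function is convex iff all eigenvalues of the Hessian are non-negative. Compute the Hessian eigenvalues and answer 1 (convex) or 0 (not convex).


The Hessian of f(x,y) = -3*x^2 - 3*x*y + 6*y^2 + 5*x + 8*y - 4 is:
H = [[-6, -3], [-3, 12]]
Trace = -6 + 12 = 6
Determinant = -6*12 - (-3)^2 = -81
Discriminant = (6)^2 - 4*-81 = 360.0
Eigenvalues: lambda_1 = -6.4868, lambda_2 = 12.4868
The function is not convex.

0


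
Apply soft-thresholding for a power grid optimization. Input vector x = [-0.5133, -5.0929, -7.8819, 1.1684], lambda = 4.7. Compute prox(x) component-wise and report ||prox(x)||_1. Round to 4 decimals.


Soft-thresholding with lambda = 4.7:
prox(-0.5133) = sign(-0.5133)*max(|-0.5133| - 4.7, 0) = 0.0
prox(-5.0929) = sign(-5.0929)*max(|-5.0929| - 4.7, 0) = -0.3929
prox(-7.8819) = sign(-7.8819)*max(|-7.8819| - 4.7, 0) = -3.1819
prox(1.1684) = sign(1.1684)*max(|1.1684| - 4.7, 0) = 0.0
prox(x) = [0.0, -0.3929, -3.1819, 0.0]
||prox(x)||_1 = 0.0 + 0.3929 + 3.1819 + 0.0 = 3.5748


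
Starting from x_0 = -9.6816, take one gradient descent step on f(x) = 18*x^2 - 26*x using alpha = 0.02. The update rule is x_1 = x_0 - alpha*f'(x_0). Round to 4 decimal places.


We compute the gradient at x_0 and apply the update.
f'(x) = 36*x - 26
f'(-9.6816) = 36*-9.6816 - 26 = -374.5376
x_1 = -9.6816 - 0.02*-374.5376 = -2.1908


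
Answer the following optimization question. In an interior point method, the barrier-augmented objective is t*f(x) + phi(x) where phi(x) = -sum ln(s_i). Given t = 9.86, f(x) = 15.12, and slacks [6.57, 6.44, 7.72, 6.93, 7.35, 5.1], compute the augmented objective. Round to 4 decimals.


Step 1: Compute log-barrier.
ln values: [1.8825, 1.8625, 2.0438, 1.9359, 1.9947, 1.6292]
phi = -(1.8825 + 1.8625 + 2.0438 + 1.9359 + 1.9947 + 1.6292) = -11.3487
Step 2: Compute augmented objective.
t*f(x) = 9.86*15.12 = 149.0832
Total = 149.0832 - 11.3487 = 137.7345


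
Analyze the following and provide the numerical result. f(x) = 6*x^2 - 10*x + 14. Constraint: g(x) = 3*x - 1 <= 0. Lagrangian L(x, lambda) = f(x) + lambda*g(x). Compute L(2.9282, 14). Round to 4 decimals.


Step 1: Evaluate f(x).
f(2.9282) = 6*2.9282^2 - 10*2.9282 + 14 = 36.1641
Step 2: Evaluate g(x).
g(2.9282) = 3*2.9282 - 1 = 7.7846
Step 3: Compute Lagrangian.
L = 36.1641 + 14*7.7846 = 145.1485


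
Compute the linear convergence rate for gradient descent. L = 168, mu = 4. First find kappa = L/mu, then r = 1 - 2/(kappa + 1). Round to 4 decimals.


Step 1: Compute the condition number.
kappa = L/mu = 168/4 = 42.0
Step 2: Compute the convergence rate.
r = 1 - 2/(kappa + 1) = 1 - 2*mu/(L + mu) = (L - mu)/(L + mu) = 164/172 = 0.9535


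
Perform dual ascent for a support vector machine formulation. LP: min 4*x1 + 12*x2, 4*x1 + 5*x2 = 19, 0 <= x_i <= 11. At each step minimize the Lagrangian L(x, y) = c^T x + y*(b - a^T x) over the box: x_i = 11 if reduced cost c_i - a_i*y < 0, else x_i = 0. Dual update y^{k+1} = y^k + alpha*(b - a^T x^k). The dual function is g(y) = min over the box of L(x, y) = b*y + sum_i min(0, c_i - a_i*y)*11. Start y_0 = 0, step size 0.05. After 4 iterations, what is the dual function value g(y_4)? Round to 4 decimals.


Dual ascent for LP: min 4*x1 + 12*x2, 4*x1 + 5*x2 = 19, 0 <= x_i <= 11
Step 1: y^k = 0.0, reduced costs: (4.0, 12.0)
  x^k = (0.0, 0.0), subgradient = b - a^T x = 19.0
  y^{k+1} = 0.0 + 0.05*19.0 = 0.95
Step 2: y^k = 0.95, reduced costs: (0.2, 7.25)
  x^k = (0.0, 0.0), subgradient = b - a^T x = 19.0
  y^{k+1} = 0.95 + 0.05*19.0 = 1.9
Step 3: y^k = 1.9, reduced costs: (-3.6, 2.5)
  x^k = (11.0, 0.0), subgradient = b - a^T x = -25.0
  y^{k+1} = 1.9 + 0.05*-25.0 = 0.65
Step 4: y^k = 0.65, reduced costs: (1.4, 8.75)
  x^k = (0.0, 0.0), subgradient = b - a^T x = 19.0
  y^{k+1} = 0.65 + 0.05*19.0 = 1.6
Dual objective at y_4 = 1.6: reduced costs (-2.4, 4.0), box minimizer x = (11.0, 0.0)
g(y_4) = b*y + (c1 - a1*y)*x1 + (c2 - a2*y)*x2 = 19*1.6 + (-2.4)*11.0 + 4.0*0.0 = 30.4 - 26.4 + 0.0 = 4.0
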